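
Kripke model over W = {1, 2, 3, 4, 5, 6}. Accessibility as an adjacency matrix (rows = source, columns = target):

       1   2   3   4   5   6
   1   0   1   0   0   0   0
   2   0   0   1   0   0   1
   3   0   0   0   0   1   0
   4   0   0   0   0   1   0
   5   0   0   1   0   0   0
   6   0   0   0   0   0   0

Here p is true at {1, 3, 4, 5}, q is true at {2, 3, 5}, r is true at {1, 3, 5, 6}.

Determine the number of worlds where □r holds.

5

1: successors {2}; r there: 2:F. ✗
2: successors {3, 6}; r there: 3:T, 6:T. ✓
3: successors {5}; r there: 5:T. ✓
4: successors {5}; r there: 5:T. ✓
5: successors {3}; r there: 3:T. ✓
6: no successors, so □r holds vacuously. ✓
Satisfying worlds: {2, 3, 4, 5, 6}.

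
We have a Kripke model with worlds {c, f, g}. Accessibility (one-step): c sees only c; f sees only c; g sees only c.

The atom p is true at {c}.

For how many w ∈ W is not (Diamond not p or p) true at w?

c: Diamond not p or p is T. ✗
f: Diamond not p or p is F. ✓
g: Diamond not p or p is F. ✓
Satisfying worlds: {f, g}.

2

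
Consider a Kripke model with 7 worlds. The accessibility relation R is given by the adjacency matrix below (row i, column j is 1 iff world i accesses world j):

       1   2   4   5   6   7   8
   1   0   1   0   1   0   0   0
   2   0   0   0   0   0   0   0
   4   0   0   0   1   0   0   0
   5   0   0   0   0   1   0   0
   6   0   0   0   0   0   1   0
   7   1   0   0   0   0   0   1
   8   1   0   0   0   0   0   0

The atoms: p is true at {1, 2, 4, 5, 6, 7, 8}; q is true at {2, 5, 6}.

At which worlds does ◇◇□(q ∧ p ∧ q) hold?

1: successors {2, 5}; ◇□(q ∧ p ∧ q) there: 2:F, 5:F. ✗
2: no successors, so ◇◇□(q ∧ p ∧ q) fails. ✗
4: successors {5}; ◇□(q ∧ p ∧ q) there: 5:F. ✗
5: successors {6}; ◇□(q ∧ p ∧ q) there: 6:F. ✗
6: successors {7}; ◇□(q ∧ p ∧ q) there: 7:T. ✓
7: successors {1, 8}; ◇□(q ∧ p ∧ q) there: 1:T, 8:T. ✓
8: successors {1}; ◇□(q ∧ p ∧ q) there: 1:T. ✓

{6, 7, 8}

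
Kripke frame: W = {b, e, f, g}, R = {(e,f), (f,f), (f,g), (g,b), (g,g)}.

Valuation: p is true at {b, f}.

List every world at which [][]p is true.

{b}

b: no successors, so [][]p holds vacuously. ✓
e: successors {f}; []p there: f:F. ✗
f: successors {f, g}; []p there: f:F, g:F. ✗
g: successors {b, g}; []p there: b:T, g:F. ✗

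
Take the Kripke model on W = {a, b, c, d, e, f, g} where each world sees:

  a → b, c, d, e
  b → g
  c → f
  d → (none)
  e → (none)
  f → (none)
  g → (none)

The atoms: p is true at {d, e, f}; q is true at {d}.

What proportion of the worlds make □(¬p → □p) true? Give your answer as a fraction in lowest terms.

a: successors {b, c, d, e}; ¬p → □p there: b:F, c:T, d:T, e:T. ✗
b: successors {g}; ¬p → □p there: g:T. ✓
c: successors {f}; ¬p → □p there: f:T. ✓
d: no successors, so □(¬p → □p) holds vacuously. ✓
e: no successors, so □(¬p → □p) holds vacuously. ✓
f: no successors, so □(¬p → □p) holds vacuously. ✓
g: no successors, so □(¬p → □p) holds vacuously. ✓
That's 6 of 7 worlds, so 6/7.

6/7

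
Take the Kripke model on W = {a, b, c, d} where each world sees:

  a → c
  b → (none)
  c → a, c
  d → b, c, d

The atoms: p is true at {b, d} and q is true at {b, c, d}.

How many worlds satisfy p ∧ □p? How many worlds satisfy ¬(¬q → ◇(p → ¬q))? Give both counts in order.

For p ∧ □p:
a: p is F, □p is F. ✗
b: p is T, □p is T. ✓
c: p is F, □p is F. ✗
d: p is T, □p is F. ✗
— 1 world.
For ¬(¬q → ◇(p → ¬q)):
a: ¬q → ◇(p → ¬q) is T. ✗
b: ¬q → ◇(p → ¬q) is T. ✗
c: ¬q → ◇(p → ¬q) is T. ✗
d: ¬q → ◇(p → ¬q) is T. ✗
— 0 worlds.

1 and 0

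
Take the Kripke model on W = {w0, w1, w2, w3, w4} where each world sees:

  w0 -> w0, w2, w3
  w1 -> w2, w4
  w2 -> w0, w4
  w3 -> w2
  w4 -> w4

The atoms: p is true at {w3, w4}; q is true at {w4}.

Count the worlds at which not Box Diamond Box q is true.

2

w0: Box Diamond Box q is F. ✓
w1: Box Diamond Box q is T. ✗
w2: Box Diamond Box q is F. ✓
w3: Box Diamond Box q is T. ✗
w4: Box Diamond Box q is T. ✗
Satisfying worlds: {w0, w2}.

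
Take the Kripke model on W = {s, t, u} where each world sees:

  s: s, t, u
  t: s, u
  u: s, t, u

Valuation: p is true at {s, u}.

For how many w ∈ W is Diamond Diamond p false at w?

s: successors {s, t, u}; Diamond p there: s:T, t:T, u:T. ✓
t: successors {s, u}; Diamond p there: s:T, u:T. ✓
u: successors {s, t, u}; Diamond p there: s:T, t:T, u:T. ✓
Satisfying worlds: {s, t, u}.
So Diamond Diamond p fails at the other 0 worlds.

0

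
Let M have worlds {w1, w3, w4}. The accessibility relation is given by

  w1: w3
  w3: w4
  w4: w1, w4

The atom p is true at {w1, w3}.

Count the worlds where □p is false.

2

w1: successors {w3}; p there: w3:T. ✓
w3: successors {w4}; p there: w4:F. ✗
w4: successors {w1, w4}; p there: w1:T, w4:F. ✗
Satisfying worlds: {w1}.
So □p fails at the other 2 worlds.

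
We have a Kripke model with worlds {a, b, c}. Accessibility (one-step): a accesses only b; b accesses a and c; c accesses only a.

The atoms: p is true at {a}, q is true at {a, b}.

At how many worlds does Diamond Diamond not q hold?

a: successors {b}; Diamond not q there: b:T. ✓
b: successors {a, c}; Diamond not q there: a:F, c:F. ✗
c: successors {a}; Diamond not q there: a:F. ✗
Satisfying worlds: {a}.

1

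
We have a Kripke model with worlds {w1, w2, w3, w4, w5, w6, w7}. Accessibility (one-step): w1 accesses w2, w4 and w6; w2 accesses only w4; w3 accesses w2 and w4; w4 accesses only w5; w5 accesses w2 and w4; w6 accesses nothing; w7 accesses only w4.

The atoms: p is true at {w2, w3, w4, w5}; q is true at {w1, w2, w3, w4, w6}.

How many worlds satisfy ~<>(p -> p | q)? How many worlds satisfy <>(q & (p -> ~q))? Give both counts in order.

1 and 1

For ~<>(p -> p | q):
w1: <>(p -> p | q) is T. ✗
w2: <>(p -> p | q) is T. ✗
w3: <>(p -> p | q) is T. ✗
w4: <>(p -> p | q) is T. ✗
w5: <>(p -> p | q) is T. ✗
w6: <>(p -> p | q) is F. ✓
w7: <>(p -> p | q) is T. ✗
— 1 world.
For <>(q & (p -> ~q)):
w1: successors {w2, w4, w6}; q & (p -> ~q) there: w2:F, w4:F, w6:T. ✓
w2: successors {w4}; q & (p -> ~q) there: w4:F. ✗
w3: successors {w2, w4}; q & (p -> ~q) there: w2:F, w4:F. ✗
w4: successors {w5}; q & (p -> ~q) there: w5:F. ✗
w5: successors {w2, w4}; q & (p -> ~q) there: w2:F, w4:F. ✗
w6: no successors, so <>(q & (p -> ~q)) fails. ✗
w7: successors {w4}; q & (p -> ~q) there: w4:F. ✗
— 1 world.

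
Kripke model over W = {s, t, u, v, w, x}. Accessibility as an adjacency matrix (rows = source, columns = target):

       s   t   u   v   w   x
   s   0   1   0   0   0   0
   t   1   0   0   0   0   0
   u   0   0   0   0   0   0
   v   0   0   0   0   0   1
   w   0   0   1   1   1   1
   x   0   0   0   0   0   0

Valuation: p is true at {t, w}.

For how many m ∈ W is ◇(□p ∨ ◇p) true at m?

3

s: successors {t}; □p ∨ ◇p there: t:F. ✗
t: successors {s}; □p ∨ ◇p there: s:T. ✓
u: no successors, so ◇(□p ∨ ◇p) fails. ✗
v: successors {x}; □p ∨ ◇p there: x:T. ✓
w: successors {u, v, w, x}; □p ∨ ◇p there: u:T, v:F, w:T, x:T. ✓
x: no successors, so ◇(□p ∨ ◇p) fails. ✗
Satisfying worlds: {t, v, w}.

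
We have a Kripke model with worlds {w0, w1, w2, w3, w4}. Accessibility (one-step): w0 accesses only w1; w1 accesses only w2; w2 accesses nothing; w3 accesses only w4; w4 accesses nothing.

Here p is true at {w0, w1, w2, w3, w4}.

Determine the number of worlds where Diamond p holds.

w0: successors {w1}; p there: w1:T. ✓
w1: successors {w2}; p there: w2:T. ✓
w2: no successors, so Diamond p fails. ✗
w3: successors {w4}; p there: w4:T. ✓
w4: no successors, so Diamond p fails. ✗
Satisfying worlds: {w0, w1, w3}.

3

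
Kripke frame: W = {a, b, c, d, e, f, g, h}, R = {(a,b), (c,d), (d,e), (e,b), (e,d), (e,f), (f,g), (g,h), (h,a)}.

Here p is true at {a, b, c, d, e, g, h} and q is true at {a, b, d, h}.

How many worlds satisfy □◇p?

6

a: successors {b}; ◇p there: b:F. ✗
b: no successors, so □◇p holds vacuously. ✓
c: successors {d}; ◇p there: d:T. ✓
d: successors {e}; ◇p there: e:T. ✓
e: successors {b, d, f}; ◇p there: b:F, d:T, f:T. ✗
f: successors {g}; ◇p there: g:T. ✓
g: successors {h}; ◇p there: h:T. ✓
h: successors {a}; ◇p there: a:T. ✓
Satisfying worlds: {b, c, d, f, g, h}.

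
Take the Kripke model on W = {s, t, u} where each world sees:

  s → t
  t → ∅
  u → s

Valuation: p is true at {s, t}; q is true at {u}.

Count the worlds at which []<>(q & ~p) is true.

1

s: successors {t}; <>(q & ~p) there: t:F. ✗
t: no successors, so []<>(q & ~p) holds vacuously. ✓
u: successors {s}; <>(q & ~p) there: s:F. ✗
Satisfying worlds: {t}.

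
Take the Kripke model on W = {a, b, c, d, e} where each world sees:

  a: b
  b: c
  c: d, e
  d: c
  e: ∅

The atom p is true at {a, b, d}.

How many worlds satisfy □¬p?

3

a: successors {b}; ¬p there: b:F. ✗
b: successors {c}; ¬p there: c:T. ✓
c: successors {d, e}; ¬p there: d:F, e:T. ✗
d: successors {c}; ¬p there: c:T. ✓
e: no successors, so □¬p holds vacuously. ✓
Satisfying worlds: {b, d, e}.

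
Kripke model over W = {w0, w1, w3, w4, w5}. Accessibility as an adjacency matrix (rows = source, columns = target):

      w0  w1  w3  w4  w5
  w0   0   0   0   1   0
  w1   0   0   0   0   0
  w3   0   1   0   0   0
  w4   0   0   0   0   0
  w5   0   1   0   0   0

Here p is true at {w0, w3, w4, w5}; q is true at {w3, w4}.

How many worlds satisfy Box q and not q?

w0: Box q is T, not q is T. ✓
w1: Box q is T, not q is T. ✓
w3: Box q is F, not q is F. ✗
w4: Box q is T, not q is F. ✗
w5: Box q is F, not q is T. ✗
Satisfying worlds: {w0, w1}.

2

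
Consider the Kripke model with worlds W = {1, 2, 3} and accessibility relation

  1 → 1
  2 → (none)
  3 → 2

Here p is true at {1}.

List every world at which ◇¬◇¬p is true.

{1, 3}

1: successors {1}; ¬◇¬p there: 1:T. ✓
2: no successors, so ◇¬◇¬p fails. ✗
3: successors {2}; ¬◇¬p there: 2:T. ✓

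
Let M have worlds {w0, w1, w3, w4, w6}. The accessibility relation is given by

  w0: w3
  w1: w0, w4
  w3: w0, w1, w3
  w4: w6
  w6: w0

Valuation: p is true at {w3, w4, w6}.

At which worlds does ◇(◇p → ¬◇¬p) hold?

w0: successors {w3}; ◇p → ¬◇¬p there: w3:F. ✗
w1: successors {w0, w4}; ◇p → ¬◇¬p there: w0:T, w4:T. ✓
w3: successors {w0, w1, w3}; ◇p → ¬◇¬p there: w0:T, w1:F, w3:F. ✓
w4: successors {w6}; ◇p → ¬◇¬p there: w6:T. ✓
w6: successors {w0}; ◇p → ¬◇¬p there: w0:T. ✓

{w1, w3, w4, w6}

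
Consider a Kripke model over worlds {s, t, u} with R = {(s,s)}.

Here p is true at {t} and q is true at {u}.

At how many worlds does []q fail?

1

s: successors {s}; q there: s:F. ✗
t: no successors, so []q holds vacuously. ✓
u: no successors, so []q holds vacuously. ✓
Satisfying worlds: {t, u}.
So []q fails at the other 1 world.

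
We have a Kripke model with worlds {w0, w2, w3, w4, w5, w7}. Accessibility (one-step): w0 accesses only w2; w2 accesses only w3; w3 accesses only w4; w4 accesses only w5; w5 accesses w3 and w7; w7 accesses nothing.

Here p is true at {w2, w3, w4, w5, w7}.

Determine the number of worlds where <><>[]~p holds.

w0: successors {w2}; <>[]~p there: w2:F. ✗
w2: successors {w3}; <>[]~p there: w3:F. ✗
w3: successors {w4}; <>[]~p there: w4:F. ✗
w4: successors {w5}; <>[]~p there: w5:T. ✓
w5: successors {w3, w7}; <>[]~p there: w3:F, w7:F. ✗
w7: no successors, so <><>[]~p fails. ✗
Satisfying worlds: {w4}.

1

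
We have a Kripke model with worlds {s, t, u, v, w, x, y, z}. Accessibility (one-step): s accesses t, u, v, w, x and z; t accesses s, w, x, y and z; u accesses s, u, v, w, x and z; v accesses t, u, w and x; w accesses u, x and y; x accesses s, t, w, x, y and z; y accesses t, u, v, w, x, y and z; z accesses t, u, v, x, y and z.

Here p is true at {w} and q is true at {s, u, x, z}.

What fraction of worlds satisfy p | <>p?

7/8

s: p is F, <>p is T. ✓
t: p is F, <>p is T. ✓
u: p is F, <>p is T. ✓
v: p is F, <>p is T. ✓
w: p is T, <>p is F. ✓
x: p is F, <>p is T. ✓
y: p is F, <>p is T. ✓
z: p is F, <>p is F. ✗
That's 7 of 8 worlds, so 7/8.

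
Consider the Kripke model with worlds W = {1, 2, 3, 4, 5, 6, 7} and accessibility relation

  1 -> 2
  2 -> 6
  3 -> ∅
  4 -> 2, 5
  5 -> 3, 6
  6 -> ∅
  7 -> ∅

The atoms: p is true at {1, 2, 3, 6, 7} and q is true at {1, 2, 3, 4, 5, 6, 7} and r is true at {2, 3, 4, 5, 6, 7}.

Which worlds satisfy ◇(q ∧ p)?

1: successors {2}; q ∧ p there: 2:T. ✓
2: successors {6}; q ∧ p there: 6:T. ✓
3: no successors, so ◇(q ∧ p) fails. ✗
4: successors {2, 5}; q ∧ p there: 2:T, 5:F. ✓
5: successors {3, 6}; q ∧ p there: 3:T, 6:T. ✓
6: no successors, so ◇(q ∧ p) fails. ✗
7: no successors, so ◇(q ∧ p) fails. ✗

{1, 2, 4, 5}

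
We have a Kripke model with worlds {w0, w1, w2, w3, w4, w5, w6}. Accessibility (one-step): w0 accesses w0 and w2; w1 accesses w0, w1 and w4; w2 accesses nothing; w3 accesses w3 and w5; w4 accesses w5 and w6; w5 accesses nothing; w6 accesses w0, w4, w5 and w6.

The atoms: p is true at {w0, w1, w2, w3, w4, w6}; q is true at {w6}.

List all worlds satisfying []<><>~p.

w0: successors {w0, w2}; <><>~p there: w0:F, w2:F. ✗
w1: successors {w0, w1, w4}; <><>~p there: w0:F, w1:T, w4:T. ✗
w2: no successors, so []<><>~p holds vacuously. ✓
w3: successors {w3, w5}; <><>~p there: w3:T, w5:F. ✗
w4: successors {w5, w6}; <><>~p there: w5:F, w6:T. ✗
w5: no successors, so []<><>~p holds vacuously. ✓
w6: successors {w0, w4, w5, w6}; <><>~p there: w0:F, w4:T, w5:F, w6:T. ✗

{w2, w5}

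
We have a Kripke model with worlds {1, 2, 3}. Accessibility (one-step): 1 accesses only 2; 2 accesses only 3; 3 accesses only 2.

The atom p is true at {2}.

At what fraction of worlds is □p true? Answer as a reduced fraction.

1: successors {2}; p there: 2:T. ✓
2: successors {3}; p there: 3:F. ✗
3: successors {2}; p there: 2:T. ✓
That's 2 of 3 worlds, so 2/3.

2/3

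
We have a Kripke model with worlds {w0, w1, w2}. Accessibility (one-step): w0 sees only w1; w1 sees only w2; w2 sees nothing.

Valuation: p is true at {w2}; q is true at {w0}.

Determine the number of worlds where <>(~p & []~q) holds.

1

w0: successors {w1}; ~p & []~q there: w1:T. ✓
w1: successors {w2}; ~p & []~q there: w2:F. ✗
w2: no successors, so <>(~p & []~q) fails. ✗
Satisfying worlds: {w0}.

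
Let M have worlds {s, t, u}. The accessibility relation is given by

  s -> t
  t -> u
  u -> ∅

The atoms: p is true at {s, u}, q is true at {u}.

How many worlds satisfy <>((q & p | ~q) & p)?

s: successors {t}; (q & p | ~q) & p there: t:F. ✗
t: successors {u}; (q & p | ~q) & p there: u:T. ✓
u: no successors, so <>((q & p | ~q) & p) fails. ✗
Satisfying worlds: {t}.

1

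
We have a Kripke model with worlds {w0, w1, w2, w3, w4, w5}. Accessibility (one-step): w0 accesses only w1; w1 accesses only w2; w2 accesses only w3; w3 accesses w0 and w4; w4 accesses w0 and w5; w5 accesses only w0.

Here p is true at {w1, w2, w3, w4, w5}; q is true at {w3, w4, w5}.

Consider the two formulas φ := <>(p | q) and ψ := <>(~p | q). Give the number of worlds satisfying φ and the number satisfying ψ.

5 and 4

For <>(p | q):
w0: successors {w1}; p | q there: w1:T. ✓
w1: successors {w2}; p | q there: w2:T. ✓
w2: successors {w3}; p | q there: w3:T. ✓
w3: successors {w0, w4}; p | q there: w0:F, w4:T. ✓
w4: successors {w0, w5}; p | q there: w0:F, w5:T. ✓
w5: successors {w0}; p | q there: w0:F. ✗
— 5 worlds.
For <>(~p | q):
w0: successors {w1}; ~p | q there: w1:F. ✗
w1: successors {w2}; ~p | q there: w2:F. ✗
w2: successors {w3}; ~p | q there: w3:T. ✓
w3: successors {w0, w4}; ~p | q there: w0:T, w4:T. ✓
w4: successors {w0, w5}; ~p | q there: w0:T, w5:T. ✓
w5: successors {w0}; ~p | q there: w0:T. ✓
— 4 worlds.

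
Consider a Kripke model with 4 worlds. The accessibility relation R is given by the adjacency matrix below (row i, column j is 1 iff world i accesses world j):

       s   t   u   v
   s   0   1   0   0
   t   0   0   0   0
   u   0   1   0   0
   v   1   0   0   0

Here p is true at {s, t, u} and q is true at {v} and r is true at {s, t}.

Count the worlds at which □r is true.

s: successors {t}; r there: t:T. ✓
t: no successors, so □r holds vacuously. ✓
u: successors {t}; r there: t:T. ✓
v: successors {s}; r there: s:T. ✓
Satisfying worlds: {s, t, u, v}.

4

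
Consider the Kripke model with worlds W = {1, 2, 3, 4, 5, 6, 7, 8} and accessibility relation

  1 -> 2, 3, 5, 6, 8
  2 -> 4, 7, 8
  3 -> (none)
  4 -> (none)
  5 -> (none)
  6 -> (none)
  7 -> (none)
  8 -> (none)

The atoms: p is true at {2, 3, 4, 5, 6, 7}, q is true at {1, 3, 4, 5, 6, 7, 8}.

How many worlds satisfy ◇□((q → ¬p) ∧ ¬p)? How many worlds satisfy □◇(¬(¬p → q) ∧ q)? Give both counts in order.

For ◇□((q → ¬p) ∧ ¬p):
1: successors {2, 3, 5, 6, 8}; □((q → ¬p) ∧ ¬p) there: 2:F, 3:T, 5:T, 6:T, 8:T. ✓
2: successors {4, 7, 8}; □((q → ¬p) ∧ ¬p) there: 4:T, 7:T, 8:T. ✓
3: no successors, so ◇□((q → ¬p) ∧ ¬p) fails. ✗
4: no successors, so ◇□((q → ¬p) ∧ ¬p) fails. ✗
5: no successors, so ◇□((q → ¬p) ∧ ¬p) fails. ✗
6: no successors, so ◇□((q → ¬p) ∧ ¬p) fails. ✗
7: no successors, so ◇□((q → ¬p) ∧ ¬p) fails. ✗
8: no successors, so ◇□((q → ¬p) ∧ ¬p) fails. ✗
— 2 worlds.
For □◇(¬(¬p → q) ∧ q):
1: successors {2, 3, 5, 6, 8}; ◇(¬(¬p → q) ∧ q) there: 2:F, 3:F, 5:F, 6:F, 8:F. ✗
2: successors {4, 7, 8}; ◇(¬(¬p → q) ∧ q) there: 4:F, 7:F, 8:F. ✗
3: no successors, so □◇(¬(¬p → q) ∧ q) holds vacuously. ✓
4: no successors, so □◇(¬(¬p → q) ∧ q) holds vacuously. ✓
5: no successors, so □◇(¬(¬p → q) ∧ q) holds vacuously. ✓
6: no successors, so □◇(¬(¬p → q) ∧ q) holds vacuously. ✓
7: no successors, so □◇(¬(¬p → q) ∧ q) holds vacuously. ✓
8: no successors, so □◇(¬(¬p → q) ∧ q) holds vacuously. ✓
— 6 worlds.

2 and 6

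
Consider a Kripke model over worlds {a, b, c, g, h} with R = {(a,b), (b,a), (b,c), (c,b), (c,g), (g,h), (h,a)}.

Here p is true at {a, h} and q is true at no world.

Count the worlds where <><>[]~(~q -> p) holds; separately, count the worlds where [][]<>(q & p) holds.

3 and 0

For <><>[]~(~q -> p):
a: successors {b}; <>[]~(~q -> p) there: b:T. ✓
b: successors {a, c}; <>[]~(~q -> p) there: a:F, c:F. ✗
c: successors {b, g}; <>[]~(~q -> p) there: b:T, g:F. ✓
g: successors {h}; <>[]~(~q -> p) there: h:T. ✓
h: successors {a}; <>[]~(~q -> p) there: a:F. ✗
— 3 worlds.
For [][]<>(q & p):
a: successors {b}; []<>(q & p) there: b:F. ✗
b: successors {a, c}; []<>(q & p) there: a:F, c:F. ✗
c: successors {b, g}; []<>(q & p) there: b:F, g:F. ✗
g: successors {h}; []<>(q & p) there: h:F. ✗
h: successors {a}; []<>(q & p) there: a:F. ✗
— 0 worlds.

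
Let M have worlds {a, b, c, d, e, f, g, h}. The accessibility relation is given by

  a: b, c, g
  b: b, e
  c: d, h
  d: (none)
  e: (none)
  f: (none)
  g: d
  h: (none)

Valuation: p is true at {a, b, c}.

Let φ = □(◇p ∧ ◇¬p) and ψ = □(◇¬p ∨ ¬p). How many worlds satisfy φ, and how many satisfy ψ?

4 and 8

For □(◇p ∧ ◇¬p):
a: successors {b, c, g}; ◇p ∧ ◇¬p there: b:T, c:F, g:F. ✗
b: successors {b, e}; ◇p ∧ ◇¬p there: b:T, e:F. ✗
c: successors {d, h}; ◇p ∧ ◇¬p there: d:F, h:F. ✗
d: no successors, so □(◇p ∧ ◇¬p) holds vacuously. ✓
e: no successors, so □(◇p ∧ ◇¬p) holds vacuously. ✓
f: no successors, so □(◇p ∧ ◇¬p) holds vacuously. ✓
g: successors {d}; ◇p ∧ ◇¬p there: d:F. ✗
h: no successors, so □(◇p ∧ ◇¬p) holds vacuously. ✓
— 4 worlds.
For □(◇¬p ∨ ¬p):
a: successors {b, c, g}; ◇¬p ∨ ¬p there: b:T, c:T, g:T. ✓
b: successors {b, e}; ◇¬p ∨ ¬p there: b:T, e:T. ✓
c: successors {d, h}; ◇¬p ∨ ¬p there: d:T, h:T. ✓
d: no successors, so □(◇¬p ∨ ¬p) holds vacuously. ✓
e: no successors, so □(◇¬p ∨ ¬p) holds vacuously. ✓
f: no successors, so □(◇¬p ∨ ¬p) holds vacuously. ✓
g: successors {d}; ◇¬p ∨ ¬p there: d:T. ✓
h: no successors, so □(◇¬p ∨ ¬p) holds vacuously. ✓
— 8 worlds.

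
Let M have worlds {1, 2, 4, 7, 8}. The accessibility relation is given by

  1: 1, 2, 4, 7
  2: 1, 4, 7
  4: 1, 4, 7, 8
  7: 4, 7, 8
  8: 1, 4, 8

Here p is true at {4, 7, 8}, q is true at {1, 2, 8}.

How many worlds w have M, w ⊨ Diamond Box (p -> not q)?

1: successors {1, 2, 4, 7}; Box (p -> not q) there: 1:T, 2:T, 4:F, 7:F. ✓
2: successors {1, 4, 7}; Box (p -> not q) there: 1:T, 4:F, 7:F. ✓
4: successors {1, 4, 7, 8}; Box (p -> not q) there: 1:T, 4:F, 7:F, 8:F. ✓
7: successors {4, 7, 8}; Box (p -> not q) there: 4:F, 7:F, 8:F. ✗
8: successors {1, 4, 8}; Box (p -> not q) there: 1:T, 4:F, 8:F. ✓
Satisfying worlds: {1, 2, 4, 8}.

4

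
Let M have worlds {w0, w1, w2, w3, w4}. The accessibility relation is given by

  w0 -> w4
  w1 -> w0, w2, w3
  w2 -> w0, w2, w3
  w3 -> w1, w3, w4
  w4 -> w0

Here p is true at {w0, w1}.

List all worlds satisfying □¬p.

w0: successors {w4}; ¬p there: w4:T. ✓
w1: successors {w0, w2, w3}; ¬p there: w0:F, w2:T, w3:T. ✗
w2: successors {w0, w2, w3}; ¬p there: w0:F, w2:T, w3:T. ✗
w3: successors {w1, w3, w4}; ¬p there: w1:F, w3:T, w4:T. ✗
w4: successors {w0}; ¬p there: w0:F. ✗

{w0}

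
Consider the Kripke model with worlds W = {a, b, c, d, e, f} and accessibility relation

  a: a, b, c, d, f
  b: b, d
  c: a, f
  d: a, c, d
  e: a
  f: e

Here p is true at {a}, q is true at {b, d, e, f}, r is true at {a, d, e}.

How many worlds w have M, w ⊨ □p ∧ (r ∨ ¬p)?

1

a: □p is F, r ∨ ¬p is T. ✗
b: □p is F, r ∨ ¬p is T. ✗
c: □p is F, r ∨ ¬p is T. ✗
d: □p is F, r ∨ ¬p is T. ✗
e: □p is T, r ∨ ¬p is T. ✓
f: □p is F, r ∨ ¬p is T. ✗
Satisfying worlds: {e}.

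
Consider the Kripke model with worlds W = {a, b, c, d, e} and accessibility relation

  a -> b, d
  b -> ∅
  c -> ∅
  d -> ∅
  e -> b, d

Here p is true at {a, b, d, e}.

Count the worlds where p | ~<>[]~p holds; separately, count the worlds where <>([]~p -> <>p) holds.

5 and 0

For p | ~<>[]~p:
a: p is T, ~<>[]~p is F. ✓
b: p is T, ~<>[]~p is T. ✓
c: p is F, ~<>[]~p is T. ✓
d: p is T, ~<>[]~p is T. ✓
e: p is T, ~<>[]~p is F. ✓
— 5 worlds.
For <>([]~p -> <>p):
a: successors {b, d}; []~p -> <>p there: b:F, d:F. ✗
b: no successors, so <>([]~p -> <>p) fails. ✗
c: no successors, so <>([]~p -> <>p) fails. ✗
d: no successors, so <>([]~p -> <>p) fails. ✗
e: successors {b, d}; []~p -> <>p there: b:F, d:F. ✗
— 0 worlds.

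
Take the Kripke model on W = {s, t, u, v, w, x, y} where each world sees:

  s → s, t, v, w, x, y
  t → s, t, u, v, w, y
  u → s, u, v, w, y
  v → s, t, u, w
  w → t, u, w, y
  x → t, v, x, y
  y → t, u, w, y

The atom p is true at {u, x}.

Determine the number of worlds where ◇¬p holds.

s: successors {s, t, v, w, x, y}; ¬p there: s:T, t:T, v:T, w:T, x:F, y:T. ✓
t: successors {s, t, u, v, w, y}; ¬p there: s:T, t:T, u:F, v:T, w:T, y:T. ✓
u: successors {s, u, v, w, y}; ¬p there: s:T, u:F, v:T, w:T, y:T. ✓
v: successors {s, t, u, w}; ¬p there: s:T, t:T, u:F, w:T. ✓
w: successors {t, u, w, y}; ¬p there: t:T, u:F, w:T, y:T. ✓
x: successors {t, v, x, y}; ¬p there: t:T, v:T, x:F, y:T. ✓
y: successors {t, u, w, y}; ¬p there: t:T, u:F, w:T, y:T. ✓
Satisfying worlds: {s, t, u, v, w, x, y}.

7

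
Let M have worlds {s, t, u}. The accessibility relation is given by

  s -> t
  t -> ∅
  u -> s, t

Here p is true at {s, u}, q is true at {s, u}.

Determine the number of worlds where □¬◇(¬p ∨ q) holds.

2

s: successors {t}; ¬◇(¬p ∨ q) there: t:T. ✓
t: no successors, so □¬◇(¬p ∨ q) holds vacuously. ✓
u: successors {s, t}; ¬◇(¬p ∨ q) there: s:F, t:T. ✗
Satisfying worlds: {s, t}.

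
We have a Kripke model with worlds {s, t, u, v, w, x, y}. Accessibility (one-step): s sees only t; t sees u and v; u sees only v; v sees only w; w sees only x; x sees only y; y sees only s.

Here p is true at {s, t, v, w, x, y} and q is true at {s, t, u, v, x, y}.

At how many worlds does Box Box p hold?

6

s: successors {t}; Box p there: t:F. ✗
t: successors {u, v}; Box p there: u:T, v:T. ✓
u: successors {v}; Box p there: v:T. ✓
v: successors {w}; Box p there: w:T. ✓
w: successors {x}; Box p there: x:T. ✓
x: successors {y}; Box p there: y:T. ✓
y: successors {s}; Box p there: s:T. ✓
Satisfying worlds: {t, u, v, w, x, y}.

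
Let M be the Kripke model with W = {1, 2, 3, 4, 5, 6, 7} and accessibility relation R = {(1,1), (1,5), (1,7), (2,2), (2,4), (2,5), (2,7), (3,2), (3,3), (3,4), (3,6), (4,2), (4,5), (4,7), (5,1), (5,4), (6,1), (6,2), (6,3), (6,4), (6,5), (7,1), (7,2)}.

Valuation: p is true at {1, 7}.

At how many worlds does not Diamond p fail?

1: Diamond p is T. ✗
2: Diamond p is T. ✗
3: Diamond p is F. ✓
4: Diamond p is T. ✗
5: Diamond p is T. ✗
6: Diamond p is T. ✗
7: Diamond p is T. ✗
Satisfying worlds: {3}.
So not Diamond p fails at the other 6 worlds.

6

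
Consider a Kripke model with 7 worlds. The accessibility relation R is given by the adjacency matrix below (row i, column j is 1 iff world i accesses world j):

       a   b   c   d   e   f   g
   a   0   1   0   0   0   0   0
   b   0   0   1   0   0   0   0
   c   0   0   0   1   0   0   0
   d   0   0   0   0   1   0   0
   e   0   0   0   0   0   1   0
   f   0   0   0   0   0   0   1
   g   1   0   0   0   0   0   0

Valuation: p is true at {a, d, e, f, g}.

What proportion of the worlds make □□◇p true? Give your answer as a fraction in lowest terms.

5/7

a: successors {b}; □◇p there: b:T. ✓
b: successors {c}; □◇p there: c:T. ✓
c: successors {d}; □◇p there: d:T. ✓
d: successors {e}; □◇p there: e:T. ✓
e: successors {f}; □◇p there: f:T. ✓
f: successors {g}; □◇p there: g:F. ✗
g: successors {a}; □◇p there: a:F. ✗
That's 5 of 7 worlds, so 5/7.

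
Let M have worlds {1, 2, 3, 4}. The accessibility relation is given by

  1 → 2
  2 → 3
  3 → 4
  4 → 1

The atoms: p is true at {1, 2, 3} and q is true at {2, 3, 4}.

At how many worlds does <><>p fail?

1: successors {2}; <>p there: 2:T. ✓
2: successors {3}; <>p there: 3:F. ✗
3: successors {4}; <>p there: 4:T. ✓
4: successors {1}; <>p there: 1:T. ✓
Satisfying worlds: {1, 3, 4}.
So <><>p fails at the other 1 world.

1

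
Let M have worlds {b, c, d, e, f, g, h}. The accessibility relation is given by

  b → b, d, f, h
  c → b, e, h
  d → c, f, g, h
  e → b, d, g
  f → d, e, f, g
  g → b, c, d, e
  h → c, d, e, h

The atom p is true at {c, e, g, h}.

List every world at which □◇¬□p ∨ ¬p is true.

{b, c, d, e, f, g, h}

b: □◇¬□p is T, ¬p is T. ✓
c: □◇¬□p is T, ¬p is F. ✓
d: □◇¬□p is T, ¬p is T. ✓
e: □◇¬□p is T, ¬p is F. ✓
f: □◇¬□p is T, ¬p is T. ✓
g: □◇¬□p is T, ¬p is F. ✓
h: □◇¬□p is T, ¬p is F. ✓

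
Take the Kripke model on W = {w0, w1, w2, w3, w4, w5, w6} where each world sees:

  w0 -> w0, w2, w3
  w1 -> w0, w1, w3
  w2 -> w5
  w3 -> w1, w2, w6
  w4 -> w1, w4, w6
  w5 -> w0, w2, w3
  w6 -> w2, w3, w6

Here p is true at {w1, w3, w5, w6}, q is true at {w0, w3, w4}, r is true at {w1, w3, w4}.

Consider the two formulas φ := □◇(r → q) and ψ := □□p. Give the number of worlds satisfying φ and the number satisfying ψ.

For □◇(r → q):
w0: successors {w0, w2, w3}; ◇(r → q) there: w0:T, w2:T, w3:T. ✓
w1: successors {w0, w1, w3}; ◇(r → q) there: w0:T, w1:T, w3:T. ✓
w2: successors {w5}; ◇(r → q) there: w5:T. ✓
w3: successors {w1, w2, w6}; ◇(r → q) there: w1:T, w2:T, w6:T. ✓
w4: successors {w1, w4, w6}; ◇(r → q) there: w1:T, w4:T, w6:T. ✓
w5: successors {w0, w2, w3}; ◇(r → q) there: w0:T, w2:T, w3:T. ✓
w6: successors {w2, w3, w6}; ◇(r → q) there: w2:T, w3:T, w6:T. ✓
— 7 worlds.
For □□p:
w0: successors {w0, w2, w3}; □p there: w0:F, w2:T, w3:F. ✗
w1: successors {w0, w1, w3}; □p there: w0:F, w1:F, w3:F. ✗
w2: successors {w5}; □p there: w5:F. ✗
w3: successors {w1, w2, w6}; □p there: w1:F, w2:T, w6:F. ✗
w4: successors {w1, w4, w6}; □p there: w1:F, w4:F, w6:F. ✗
w5: successors {w0, w2, w3}; □p there: w0:F, w2:T, w3:F. ✗
w6: successors {w2, w3, w6}; □p there: w2:T, w3:F, w6:F. ✗
— 0 worlds.

7 and 0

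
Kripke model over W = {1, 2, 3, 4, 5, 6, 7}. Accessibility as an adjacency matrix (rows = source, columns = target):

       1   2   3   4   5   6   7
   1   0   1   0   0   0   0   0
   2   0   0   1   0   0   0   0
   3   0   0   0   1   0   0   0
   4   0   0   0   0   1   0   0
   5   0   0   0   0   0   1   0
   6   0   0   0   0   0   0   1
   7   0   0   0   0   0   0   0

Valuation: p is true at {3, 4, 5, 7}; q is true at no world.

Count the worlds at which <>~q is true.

6

1: successors {2}; ~q there: 2:T. ✓
2: successors {3}; ~q there: 3:T. ✓
3: successors {4}; ~q there: 4:T. ✓
4: successors {5}; ~q there: 5:T. ✓
5: successors {6}; ~q there: 6:T. ✓
6: successors {7}; ~q there: 7:T. ✓
7: no successors, so <>~q fails. ✗
Satisfying worlds: {1, 2, 3, 4, 5, 6}.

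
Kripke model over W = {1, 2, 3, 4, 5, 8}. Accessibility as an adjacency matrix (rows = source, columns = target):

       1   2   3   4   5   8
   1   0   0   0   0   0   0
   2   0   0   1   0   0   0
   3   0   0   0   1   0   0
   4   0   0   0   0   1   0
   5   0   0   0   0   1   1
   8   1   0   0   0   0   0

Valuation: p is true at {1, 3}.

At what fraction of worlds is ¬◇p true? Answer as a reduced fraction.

1: ◇p is F. ✓
2: ◇p is T. ✗
3: ◇p is F. ✓
4: ◇p is F. ✓
5: ◇p is F. ✓
8: ◇p is T. ✗
That's 4 of 6 worlds, so 4/6 = 2/3.

2/3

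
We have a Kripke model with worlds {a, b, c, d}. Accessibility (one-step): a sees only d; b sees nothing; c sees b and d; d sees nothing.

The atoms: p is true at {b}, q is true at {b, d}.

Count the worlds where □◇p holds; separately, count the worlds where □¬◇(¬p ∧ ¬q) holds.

2 and 4

For □◇p:
a: successors {d}; ◇p there: d:F. ✗
b: no successors, so □◇p holds vacuously. ✓
c: successors {b, d}; ◇p there: b:F, d:F. ✗
d: no successors, so □◇p holds vacuously. ✓
— 2 worlds.
For □¬◇(¬p ∧ ¬q):
a: successors {d}; ¬◇(¬p ∧ ¬q) there: d:T. ✓
b: no successors, so □¬◇(¬p ∧ ¬q) holds vacuously. ✓
c: successors {b, d}; ¬◇(¬p ∧ ¬q) there: b:T, d:T. ✓
d: no successors, so □¬◇(¬p ∧ ¬q) holds vacuously. ✓
— 4 worlds.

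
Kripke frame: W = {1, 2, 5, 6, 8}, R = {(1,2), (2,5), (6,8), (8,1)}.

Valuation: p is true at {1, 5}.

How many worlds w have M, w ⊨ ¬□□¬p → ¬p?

4

1: ¬□□¬p is T, ¬p is F. ✗
2: ¬□□¬p is F, ¬p is T. ✓
5: ¬□□¬p is F, ¬p is F. ✓
6: ¬□□¬p is T, ¬p is T. ✓
8: ¬□□¬p is F, ¬p is T. ✓
Satisfying worlds: {2, 5, 6, 8}.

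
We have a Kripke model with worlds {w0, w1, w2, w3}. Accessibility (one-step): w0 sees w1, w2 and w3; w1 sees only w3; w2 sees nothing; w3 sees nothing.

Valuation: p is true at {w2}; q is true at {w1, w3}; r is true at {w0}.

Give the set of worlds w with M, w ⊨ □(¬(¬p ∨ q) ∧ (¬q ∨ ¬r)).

{w2, w3}

w0: successors {w1, w2, w3}; ¬(¬p ∨ q) ∧ (¬q ∨ ¬r) there: w1:F, w2:T, w3:F. ✗
w1: successors {w3}; ¬(¬p ∨ q) ∧ (¬q ∨ ¬r) there: w3:F. ✗
w2: no successors, so □(¬(¬p ∨ q) ∧ (¬q ∨ ¬r)) holds vacuously. ✓
w3: no successors, so □(¬(¬p ∨ q) ∧ (¬q ∨ ¬r)) holds vacuously. ✓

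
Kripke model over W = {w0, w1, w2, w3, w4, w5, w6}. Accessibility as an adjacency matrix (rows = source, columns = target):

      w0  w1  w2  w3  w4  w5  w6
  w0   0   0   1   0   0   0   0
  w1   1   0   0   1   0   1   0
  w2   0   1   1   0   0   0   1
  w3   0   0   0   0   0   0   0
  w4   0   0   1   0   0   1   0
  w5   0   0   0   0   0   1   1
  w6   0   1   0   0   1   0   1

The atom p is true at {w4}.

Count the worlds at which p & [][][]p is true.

w0: p is F, [][][]p is F. ✗
w1: p is F, [][][]p is F. ✗
w2: p is F, [][][]p is F. ✗
w3: p is F, [][][]p is T. ✗
w4: p is T, [][][]p is F. ✗
w5: p is F, [][][]p is F. ✗
w6: p is F, [][][]p is F. ✗
Satisfying worlds: ∅.

0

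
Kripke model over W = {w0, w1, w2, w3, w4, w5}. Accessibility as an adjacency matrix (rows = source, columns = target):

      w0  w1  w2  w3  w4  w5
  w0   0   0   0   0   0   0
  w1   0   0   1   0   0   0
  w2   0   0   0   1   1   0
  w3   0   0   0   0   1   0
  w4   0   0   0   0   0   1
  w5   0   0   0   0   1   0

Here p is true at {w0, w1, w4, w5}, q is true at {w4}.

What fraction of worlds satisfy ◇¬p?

w0: no successors, so ◇¬p fails. ✗
w1: successors {w2}; ¬p there: w2:T. ✓
w2: successors {w3, w4}; ¬p there: w3:T, w4:F. ✓
w3: successors {w4}; ¬p there: w4:F. ✗
w4: successors {w5}; ¬p there: w5:F. ✗
w5: successors {w4}; ¬p there: w4:F. ✗
That's 2 of 6 worlds, so 2/6 = 1/3.

1/3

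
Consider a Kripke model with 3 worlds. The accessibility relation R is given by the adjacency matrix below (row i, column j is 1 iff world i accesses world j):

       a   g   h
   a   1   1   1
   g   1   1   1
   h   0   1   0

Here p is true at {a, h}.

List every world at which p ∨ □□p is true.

a: p is T, □□p is F. ✓
g: p is F, □□p is F. ✗
h: p is T, □□p is F. ✓

{a, h}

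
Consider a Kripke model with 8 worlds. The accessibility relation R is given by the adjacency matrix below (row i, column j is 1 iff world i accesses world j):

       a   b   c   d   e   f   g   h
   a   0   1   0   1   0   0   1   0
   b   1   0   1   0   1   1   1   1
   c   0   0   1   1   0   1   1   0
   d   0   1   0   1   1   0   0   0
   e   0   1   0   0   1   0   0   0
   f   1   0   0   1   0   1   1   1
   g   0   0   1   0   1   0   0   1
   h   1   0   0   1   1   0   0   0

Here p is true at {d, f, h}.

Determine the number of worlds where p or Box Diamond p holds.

a: p is F, Box Diamond p is T. ✓
b: p is F, Box Diamond p is F. ✗
c: p is F, Box Diamond p is T. ✓
d: p is T, Box Diamond p is F. ✓
e: p is F, Box Diamond p is F. ✗
f: p is T, Box Diamond p is T. ✓
g: p is F, Box Diamond p is F. ✗
h: p is T, Box Diamond p is F. ✓
Satisfying worlds: {a, c, d, f, h}.

5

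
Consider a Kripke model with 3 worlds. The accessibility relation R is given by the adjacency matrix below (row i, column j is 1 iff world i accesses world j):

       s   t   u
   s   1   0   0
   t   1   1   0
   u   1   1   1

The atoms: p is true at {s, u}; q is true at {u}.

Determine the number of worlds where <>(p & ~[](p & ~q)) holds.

1

s: successors {s}; p & ~[](p & ~q) there: s:F. ✗
t: successors {s, t}; p & ~[](p & ~q) there: s:F, t:F. ✗
u: successors {s, t, u}; p & ~[](p & ~q) there: s:F, t:F, u:T. ✓
Satisfying worlds: {u}.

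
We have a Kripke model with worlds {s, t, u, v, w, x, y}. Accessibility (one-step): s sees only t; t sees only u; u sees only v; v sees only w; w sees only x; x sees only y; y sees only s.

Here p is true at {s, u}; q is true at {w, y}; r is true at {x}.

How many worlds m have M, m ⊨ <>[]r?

1

s: successors {t}; []r there: t:F. ✗
t: successors {u}; []r there: u:F. ✗
u: successors {v}; []r there: v:F. ✗
v: successors {w}; []r there: w:T. ✓
w: successors {x}; []r there: x:F. ✗
x: successors {y}; []r there: y:F. ✗
y: successors {s}; []r there: s:F. ✗
Satisfying worlds: {v}.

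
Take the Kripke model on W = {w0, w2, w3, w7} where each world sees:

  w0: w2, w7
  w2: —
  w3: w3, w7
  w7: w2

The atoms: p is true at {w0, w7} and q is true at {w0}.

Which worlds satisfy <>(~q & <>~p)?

{w0, w3}

w0: successors {w2, w7}; ~q & <>~p there: w2:F, w7:T. ✓
w2: no successors, so <>(~q & <>~p) fails. ✗
w3: successors {w3, w7}; ~q & <>~p there: w3:T, w7:T. ✓
w7: successors {w2}; ~q & <>~p there: w2:F. ✗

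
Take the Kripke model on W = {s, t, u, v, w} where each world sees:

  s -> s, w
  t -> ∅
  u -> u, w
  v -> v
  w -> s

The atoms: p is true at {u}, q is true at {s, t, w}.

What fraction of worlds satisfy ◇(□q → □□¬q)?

2/5

s: successors {s, w}; □q → □□¬q there: s:F, w:F. ✗
t: no successors, so ◇(□q → □□¬q) fails. ✗
u: successors {u, w}; □q → □□¬q there: u:T, w:F. ✓
v: successors {v}; □q → □□¬q there: v:T. ✓
w: successors {s}; □q → □□¬q there: s:F. ✗
That's 2 of 5 worlds, so 2/5.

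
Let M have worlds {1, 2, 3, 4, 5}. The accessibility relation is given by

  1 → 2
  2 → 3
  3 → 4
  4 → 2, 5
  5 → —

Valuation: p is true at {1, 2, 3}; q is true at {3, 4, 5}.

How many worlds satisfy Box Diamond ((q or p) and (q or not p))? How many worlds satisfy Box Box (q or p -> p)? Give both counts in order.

4 and 3

For Box Diamond ((q or p) and (q or not p)):
1: successors {2}; Diamond ((q or p) and (q or not p)) there: 2:T. ✓
2: successors {3}; Diamond ((q or p) and (q or not p)) there: 3:T. ✓
3: successors {4}; Diamond ((q or p) and (q or not p)) there: 4:T. ✓
4: successors {2, 5}; Diamond ((q or p) and (q or not p)) there: 2:T, 5:F. ✗
5: no successors, so Box Diamond ((q or p) and (q or not p)) holds vacuously. ✓
— 4 worlds.
For Box Box (q or p -> p):
1: successors {2}; Box (q or p -> p) there: 2:T. ✓
2: successors {3}; Box (q or p -> p) there: 3:F. ✗
3: successors {4}; Box (q or p -> p) there: 4:F. ✗
4: successors {2, 5}; Box (q or p -> p) there: 2:T, 5:T. ✓
5: no successors, so Box Box (q or p -> p) holds vacuously. ✓
— 3 worlds.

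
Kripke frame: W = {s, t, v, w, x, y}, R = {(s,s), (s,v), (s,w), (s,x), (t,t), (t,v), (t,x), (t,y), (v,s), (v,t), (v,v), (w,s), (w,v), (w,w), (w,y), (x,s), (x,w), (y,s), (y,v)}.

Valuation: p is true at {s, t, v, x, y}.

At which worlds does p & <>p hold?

s: p is T, <>p is T. ✓
t: p is T, <>p is T. ✓
v: p is T, <>p is T. ✓
w: p is F, <>p is T. ✗
x: p is T, <>p is T. ✓
y: p is T, <>p is T. ✓

{s, t, v, x, y}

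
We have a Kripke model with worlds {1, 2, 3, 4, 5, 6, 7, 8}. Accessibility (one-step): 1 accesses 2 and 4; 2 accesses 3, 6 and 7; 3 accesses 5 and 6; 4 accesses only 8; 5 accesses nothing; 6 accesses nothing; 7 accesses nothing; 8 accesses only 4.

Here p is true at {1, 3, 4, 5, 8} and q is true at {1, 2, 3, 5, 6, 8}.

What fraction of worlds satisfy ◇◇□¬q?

3/8

1: successors {2, 4}; ◇□¬q there: 2:T, 4:T. ✓
2: successors {3, 6, 7}; ◇□¬q there: 3:T, 6:F, 7:F. ✓
3: successors {5, 6}; ◇□¬q there: 5:F, 6:F. ✗
4: successors {8}; ◇□¬q there: 8:F. ✗
5: no successors, so ◇◇□¬q fails. ✗
6: no successors, so ◇◇□¬q fails. ✗
7: no successors, so ◇◇□¬q fails. ✗
8: successors {4}; ◇□¬q there: 4:T. ✓
That's 3 of 8 worlds, so 3/8.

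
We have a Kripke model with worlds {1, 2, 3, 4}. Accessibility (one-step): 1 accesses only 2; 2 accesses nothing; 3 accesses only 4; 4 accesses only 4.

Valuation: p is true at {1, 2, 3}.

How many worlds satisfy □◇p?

1: successors {2}; ◇p there: 2:F. ✗
2: no successors, so □◇p holds vacuously. ✓
3: successors {4}; ◇p there: 4:F. ✗
4: successors {4}; ◇p there: 4:F. ✗
Satisfying worlds: {2}.

1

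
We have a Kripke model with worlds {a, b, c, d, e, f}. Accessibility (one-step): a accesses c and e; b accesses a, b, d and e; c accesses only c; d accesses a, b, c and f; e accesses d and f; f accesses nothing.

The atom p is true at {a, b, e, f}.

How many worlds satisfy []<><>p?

a: successors {c, e}; <><>p there: c:F, e:T. ✗
b: successors {a, b, d, e}; <><>p there: a:T, b:T, d:T, e:T. ✓
c: successors {c}; <><>p there: c:F. ✗
d: successors {a, b, c, f}; <><>p there: a:T, b:T, c:F, f:F. ✗
e: successors {d, f}; <><>p there: d:T, f:F. ✗
f: no successors, so []<><>p holds vacuously. ✓
Satisfying worlds: {b, f}.

2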